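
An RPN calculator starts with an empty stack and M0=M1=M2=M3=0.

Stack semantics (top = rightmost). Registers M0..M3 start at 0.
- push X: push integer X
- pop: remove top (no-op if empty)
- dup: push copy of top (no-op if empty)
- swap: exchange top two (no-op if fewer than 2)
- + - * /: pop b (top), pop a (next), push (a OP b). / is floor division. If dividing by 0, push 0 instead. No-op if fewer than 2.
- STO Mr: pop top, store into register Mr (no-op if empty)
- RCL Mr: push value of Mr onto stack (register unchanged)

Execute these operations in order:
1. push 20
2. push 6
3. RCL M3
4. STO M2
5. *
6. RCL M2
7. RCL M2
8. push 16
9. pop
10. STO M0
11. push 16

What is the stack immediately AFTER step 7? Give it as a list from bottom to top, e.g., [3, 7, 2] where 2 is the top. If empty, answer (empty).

After op 1 (push 20): stack=[20] mem=[0,0,0,0]
After op 2 (push 6): stack=[20,6] mem=[0,0,0,0]
After op 3 (RCL M3): stack=[20,6,0] mem=[0,0,0,0]
After op 4 (STO M2): stack=[20,6] mem=[0,0,0,0]
After op 5 (*): stack=[120] mem=[0,0,0,0]
After op 6 (RCL M2): stack=[120,0] mem=[0,0,0,0]
After op 7 (RCL M2): stack=[120,0,0] mem=[0,0,0,0]

[120, 0, 0]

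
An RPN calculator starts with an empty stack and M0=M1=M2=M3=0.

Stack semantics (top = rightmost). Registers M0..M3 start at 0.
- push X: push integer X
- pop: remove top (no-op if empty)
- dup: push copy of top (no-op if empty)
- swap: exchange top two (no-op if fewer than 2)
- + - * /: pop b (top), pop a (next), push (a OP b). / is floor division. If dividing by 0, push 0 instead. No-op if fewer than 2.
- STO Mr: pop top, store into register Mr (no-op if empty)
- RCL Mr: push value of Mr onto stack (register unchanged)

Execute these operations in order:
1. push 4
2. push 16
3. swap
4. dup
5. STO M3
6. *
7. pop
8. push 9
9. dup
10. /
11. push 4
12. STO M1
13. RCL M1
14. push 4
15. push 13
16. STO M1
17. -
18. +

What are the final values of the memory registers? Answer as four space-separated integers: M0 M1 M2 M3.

After op 1 (push 4): stack=[4] mem=[0,0,0,0]
After op 2 (push 16): stack=[4,16] mem=[0,0,0,0]
After op 3 (swap): stack=[16,4] mem=[0,0,0,0]
After op 4 (dup): stack=[16,4,4] mem=[0,0,0,0]
After op 5 (STO M3): stack=[16,4] mem=[0,0,0,4]
After op 6 (*): stack=[64] mem=[0,0,0,4]
After op 7 (pop): stack=[empty] mem=[0,0,0,4]
After op 8 (push 9): stack=[9] mem=[0,0,0,4]
After op 9 (dup): stack=[9,9] mem=[0,0,0,4]
After op 10 (/): stack=[1] mem=[0,0,0,4]
After op 11 (push 4): stack=[1,4] mem=[0,0,0,4]
After op 12 (STO M1): stack=[1] mem=[0,4,0,4]
After op 13 (RCL M1): stack=[1,4] mem=[0,4,0,4]
After op 14 (push 4): stack=[1,4,4] mem=[0,4,0,4]
After op 15 (push 13): stack=[1,4,4,13] mem=[0,4,0,4]
After op 16 (STO M1): stack=[1,4,4] mem=[0,13,0,4]
After op 17 (-): stack=[1,0] mem=[0,13,0,4]
After op 18 (+): stack=[1] mem=[0,13,0,4]

Answer: 0 13 0 4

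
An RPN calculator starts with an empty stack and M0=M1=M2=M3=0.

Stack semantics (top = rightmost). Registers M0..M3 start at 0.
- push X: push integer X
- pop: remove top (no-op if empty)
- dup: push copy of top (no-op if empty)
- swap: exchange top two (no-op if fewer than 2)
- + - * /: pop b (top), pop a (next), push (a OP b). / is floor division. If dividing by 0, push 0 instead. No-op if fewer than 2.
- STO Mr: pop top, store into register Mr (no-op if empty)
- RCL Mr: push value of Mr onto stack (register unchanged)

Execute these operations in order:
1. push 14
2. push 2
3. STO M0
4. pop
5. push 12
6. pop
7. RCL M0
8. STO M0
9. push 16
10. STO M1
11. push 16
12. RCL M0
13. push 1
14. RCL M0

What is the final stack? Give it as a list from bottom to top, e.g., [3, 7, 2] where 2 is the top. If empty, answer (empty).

Answer: [16, 2, 1, 2]

Derivation:
After op 1 (push 14): stack=[14] mem=[0,0,0,0]
After op 2 (push 2): stack=[14,2] mem=[0,0,0,0]
After op 3 (STO M0): stack=[14] mem=[2,0,0,0]
After op 4 (pop): stack=[empty] mem=[2,0,0,0]
After op 5 (push 12): stack=[12] mem=[2,0,0,0]
After op 6 (pop): stack=[empty] mem=[2,0,0,0]
After op 7 (RCL M0): stack=[2] mem=[2,0,0,0]
After op 8 (STO M0): stack=[empty] mem=[2,0,0,0]
After op 9 (push 16): stack=[16] mem=[2,0,0,0]
After op 10 (STO M1): stack=[empty] mem=[2,16,0,0]
After op 11 (push 16): stack=[16] mem=[2,16,0,0]
After op 12 (RCL M0): stack=[16,2] mem=[2,16,0,0]
After op 13 (push 1): stack=[16,2,1] mem=[2,16,0,0]
After op 14 (RCL M0): stack=[16,2,1,2] mem=[2,16,0,0]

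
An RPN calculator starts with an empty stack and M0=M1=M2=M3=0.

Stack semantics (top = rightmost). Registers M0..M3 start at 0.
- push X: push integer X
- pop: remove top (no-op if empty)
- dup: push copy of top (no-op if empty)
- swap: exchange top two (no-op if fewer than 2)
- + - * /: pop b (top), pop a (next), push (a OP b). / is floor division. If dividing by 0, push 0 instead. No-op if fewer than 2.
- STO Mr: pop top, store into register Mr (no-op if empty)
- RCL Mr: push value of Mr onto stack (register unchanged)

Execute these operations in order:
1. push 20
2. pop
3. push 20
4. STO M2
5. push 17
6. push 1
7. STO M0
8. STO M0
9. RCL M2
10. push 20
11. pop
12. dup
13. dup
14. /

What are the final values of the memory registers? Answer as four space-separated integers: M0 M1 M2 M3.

After op 1 (push 20): stack=[20] mem=[0,0,0,0]
After op 2 (pop): stack=[empty] mem=[0,0,0,0]
After op 3 (push 20): stack=[20] mem=[0,0,0,0]
After op 4 (STO M2): stack=[empty] mem=[0,0,20,0]
After op 5 (push 17): stack=[17] mem=[0,0,20,0]
After op 6 (push 1): stack=[17,1] mem=[0,0,20,0]
After op 7 (STO M0): stack=[17] mem=[1,0,20,0]
After op 8 (STO M0): stack=[empty] mem=[17,0,20,0]
After op 9 (RCL M2): stack=[20] mem=[17,0,20,0]
After op 10 (push 20): stack=[20,20] mem=[17,0,20,0]
After op 11 (pop): stack=[20] mem=[17,0,20,0]
After op 12 (dup): stack=[20,20] mem=[17,0,20,0]
After op 13 (dup): stack=[20,20,20] mem=[17,0,20,0]
After op 14 (/): stack=[20,1] mem=[17,0,20,0]

Answer: 17 0 20 0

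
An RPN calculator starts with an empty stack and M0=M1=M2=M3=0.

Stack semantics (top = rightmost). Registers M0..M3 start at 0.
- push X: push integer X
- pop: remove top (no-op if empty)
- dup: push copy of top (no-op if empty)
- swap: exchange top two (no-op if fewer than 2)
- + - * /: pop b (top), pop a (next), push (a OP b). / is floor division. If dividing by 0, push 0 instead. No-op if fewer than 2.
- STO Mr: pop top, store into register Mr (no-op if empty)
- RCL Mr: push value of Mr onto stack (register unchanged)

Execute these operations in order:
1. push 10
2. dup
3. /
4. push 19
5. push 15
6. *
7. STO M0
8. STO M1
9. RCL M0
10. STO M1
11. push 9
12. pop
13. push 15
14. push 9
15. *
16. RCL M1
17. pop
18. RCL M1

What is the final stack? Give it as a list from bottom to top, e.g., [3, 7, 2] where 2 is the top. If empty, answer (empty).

After op 1 (push 10): stack=[10] mem=[0,0,0,0]
After op 2 (dup): stack=[10,10] mem=[0,0,0,0]
After op 3 (/): stack=[1] mem=[0,0,0,0]
After op 4 (push 19): stack=[1,19] mem=[0,0,0,0]
After op 5 (push 15): stack=[1,19,15] mem=[0,0,0,0]
After op 6 (*): stack=[1,285] mem=[0,0,0,0]
After op 7 (STO M0): stack=[1] mem=[285,0,0,0]
After op 8 (STO M1): stack=[empty] mem=[285,1,0,0]
After op 9 (RCL M0): stack=[285] mem=[285,1,0,0]
After op 10 (STO M1): stack=[empty] mem=[285,285,0,0]
After op 11 (push 9): stack=[9] mem=[285,285,0,0]
After op 12 (pop): stack=[empty] mem=[285,285,0,0]
After op 13 (push 15): stack=[15] mem=[285,285,0,0]
After op 14 (push 9): stack=[15,9] mem=[285,285,0,0]
After op 15 (*): stack=[135] mem=[285,285,0,0]
After op 16 (RCL M1): stack=[135,285] mem=[285,285,0,0]
After op 17 (pop): stack=[135] mem=[285,285,0,0]
After op 18 (RCL M1): stack=[135,285] mem=[285,285,0,0]

Answer: [135, 285]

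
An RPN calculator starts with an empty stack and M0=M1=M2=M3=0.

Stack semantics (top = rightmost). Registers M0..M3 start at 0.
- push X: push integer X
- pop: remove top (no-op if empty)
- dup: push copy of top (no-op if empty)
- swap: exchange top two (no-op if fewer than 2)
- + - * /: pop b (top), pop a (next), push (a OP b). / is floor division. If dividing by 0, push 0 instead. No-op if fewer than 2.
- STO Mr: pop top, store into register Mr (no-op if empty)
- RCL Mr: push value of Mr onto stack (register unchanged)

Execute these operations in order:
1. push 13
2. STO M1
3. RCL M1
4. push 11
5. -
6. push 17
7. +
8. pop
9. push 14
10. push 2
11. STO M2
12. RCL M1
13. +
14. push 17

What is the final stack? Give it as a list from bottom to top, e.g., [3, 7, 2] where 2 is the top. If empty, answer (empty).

Answer: [27, 17]

Derivation:
After op 1 (push 13): stack=[13] mem=[0,0,0,0]
After op 2 (STO M1): stack=[empty] mem=[0,13,0,0]
After op 3 (RCL M1): stack=[13] mem=[0,13,0,0]
After op 4 (push 11): stack=[13,11] mem=[0,13,0,0]
After op 5 (-): stack=[2] mem=[0,13,0,0]
After op 6 (push 17): stack=[2,17] mem=[0,13,0,0]
After op 7 (+): stack=[19] mem=[0,13,0,0]
After op 8 (pop): stack=[empty] mem=[0,13,0,0]
After op 9 (push 14): stack=[14] mem=[0,13,0,0]
After op 10 (push 2): stack=[14,2] mem=[0,13,0,0]
After op 11 (STO M2): stack=[14] mem=[0,13,2,0]
After op 12 (RCL M1): stack=[14,13] mem=[0,13,2,0]
After op 13 (+): stack=[27] mem=[0,13,2,0]
After op 14 (push 17): stack=[27,17] mem=[0,13,2,0]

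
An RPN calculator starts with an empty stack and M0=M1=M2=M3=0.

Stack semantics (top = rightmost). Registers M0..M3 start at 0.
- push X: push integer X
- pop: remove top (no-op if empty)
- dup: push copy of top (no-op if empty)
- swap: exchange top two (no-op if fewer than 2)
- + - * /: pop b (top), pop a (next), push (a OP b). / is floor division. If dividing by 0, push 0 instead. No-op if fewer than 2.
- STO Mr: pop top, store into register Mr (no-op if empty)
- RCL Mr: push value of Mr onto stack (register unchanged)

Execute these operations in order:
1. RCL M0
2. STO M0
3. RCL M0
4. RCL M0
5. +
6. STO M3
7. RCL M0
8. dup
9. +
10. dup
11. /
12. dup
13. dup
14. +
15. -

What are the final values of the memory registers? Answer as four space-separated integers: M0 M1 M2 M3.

After op 1 (RCL M0): stack=[0] mem=[0,0,0,0]
After op 2 (STO M0): stack=[empty] mem=[0,0,0,0]
After op 3 (RCL M0): stack=[0] mem=[0,0,0,0]
After op 4 (RCL M0): stack=[0,0] mem=[0,0,0,0]
After op 5 (+): stack=[0] mem=[0,0,0,0]
After op 6 (STO M3): stack=[empty] mem=[0,0,0,0]
After op 7 (RCL M0): stack=[0] mem=[0,0,0,0]
After op 8 (dup): stack=[0,0] mem=[0,0,0,0]
After op 9 (+): stack=[0] mem=[0,0,0,0]
After op 10 (dup): stack=[0,0] mem=[0,0,0,0]
After op 11 (/): stack=[0] mem=[0,0,0,0]
After op 12 (dup): stack=[0,0] mem=[0,0,0,0]
After op 13 (dup): stack=[0,0,0] mem=[0,0,0,0]
After op 14 (+): stack=[0,0] mem=[0,0,0,0]
After op 15 (-): stack=[0] mem=[0,0,0,0]

Answer: 0 0 0 0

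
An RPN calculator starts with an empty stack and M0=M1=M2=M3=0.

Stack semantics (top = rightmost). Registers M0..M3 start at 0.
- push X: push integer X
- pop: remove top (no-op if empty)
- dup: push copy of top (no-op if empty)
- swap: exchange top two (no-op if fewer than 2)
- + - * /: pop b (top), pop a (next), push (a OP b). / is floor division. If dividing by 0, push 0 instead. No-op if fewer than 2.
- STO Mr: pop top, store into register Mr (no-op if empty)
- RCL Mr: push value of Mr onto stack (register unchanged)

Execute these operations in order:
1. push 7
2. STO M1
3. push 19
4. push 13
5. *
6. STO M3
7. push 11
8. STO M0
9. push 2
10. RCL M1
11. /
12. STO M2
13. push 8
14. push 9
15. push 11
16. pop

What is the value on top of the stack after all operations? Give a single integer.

After op 1 (push 7): stack=[7] mem=[0,0,0,0]
After op 2 (STO M1): stack=[empty] mem=[0,7,0,0]
After op 3 (push 19): stack=[19] mem=[0,7,0,0]
After op 4 (push 13): stack=[19,13] mem=[0,7,0,0]
After op 5 (*): stack=[247] mem=[0,7,0,0]
After op 6 (STO M3): stack=[empty] mem=[0,7,0,247]
After op 7 (push 11): stack=[11] mem=[0,7,0,247]
After op 8 (STO M0): stack=[empty] mem=[11,7,0,247]
After op 9 (push 2): stack=[2] mem=[11,7,0,247]
After op 10 (RCL M1): stack=[2,7] mem=[11,7,0,247]
After op 11 (/): stack=[0] mem=[11,7,0,247]
After op 12 (STO M2): stack=[empty] mem=[11,7,0,247]
After op 13 (push 8): stack=[8] mem=[11,7,0,247]
After op 14 (push 9): stack=[8,9] mem=[11,7,0,247]
After op 15 (push 11): stack=[8,9,11] mem=[11,7,0,247]
After op 16 (pop): stack=[8,9] mem=[11,7,0,247]

Answer: 9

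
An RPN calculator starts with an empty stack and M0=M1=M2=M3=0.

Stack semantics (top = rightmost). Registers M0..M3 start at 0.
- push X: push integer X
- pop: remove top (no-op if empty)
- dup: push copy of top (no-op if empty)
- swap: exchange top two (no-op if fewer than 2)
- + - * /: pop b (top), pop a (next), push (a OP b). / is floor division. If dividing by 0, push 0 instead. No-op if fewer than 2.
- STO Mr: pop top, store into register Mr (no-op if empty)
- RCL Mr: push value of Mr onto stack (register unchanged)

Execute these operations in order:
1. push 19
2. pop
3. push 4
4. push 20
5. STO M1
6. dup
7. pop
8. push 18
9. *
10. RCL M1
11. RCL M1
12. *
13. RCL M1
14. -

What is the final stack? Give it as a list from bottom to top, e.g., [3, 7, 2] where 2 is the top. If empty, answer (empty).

Answer: [72, 380]

Derivation:
After op 1 (push 19): stack=[19] mem=[0,0,0,0]
After op 2 (pop): stack=[empty] mem=[0,0,0,0]
After op 3 (push 4): stack=[4] mem=[0,0,0,0]
After op 4 (push 20): stack=[4,20] mem=[0,0,0,0]
After op 5 (STO M1): stack=[4] mem=[0,20,0,0]
After op 6 (dup): stack=[4,4] mem=[0,20,0,0]
After op 7 (pop): stack=[4] mem=[0,20,0,0]
After op 8 (push 18): stack=[4,18] mem=[0,20,0,0]
After op 9 (*): stack=[72] mem=[0,20,0,0]
After op 10 (RCL M1): stack=[72,20] mem=[0,20,0,0]
After op 11 (RCL M1): stack=[72,20,20] mem=[0,20,0,0]
After op 12 (*): stack=[72,400] mem=[0,20,0,0]
After op 13 (RCL M1): stack=[72,400,20] mem=[0,20,0,0]
After op 14 (-): stack=[72,380] mem=[0,20,0,0]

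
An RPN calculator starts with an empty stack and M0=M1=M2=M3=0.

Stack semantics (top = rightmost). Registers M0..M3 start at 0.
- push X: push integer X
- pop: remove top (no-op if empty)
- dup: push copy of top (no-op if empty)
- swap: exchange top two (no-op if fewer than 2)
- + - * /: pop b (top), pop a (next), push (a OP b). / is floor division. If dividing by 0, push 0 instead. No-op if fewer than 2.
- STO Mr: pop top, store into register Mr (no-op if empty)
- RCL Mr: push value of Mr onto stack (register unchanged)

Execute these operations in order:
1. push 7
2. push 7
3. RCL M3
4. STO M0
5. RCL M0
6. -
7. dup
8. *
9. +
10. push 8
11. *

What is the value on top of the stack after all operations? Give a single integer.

Answer: 448

Derivation:
After op 1 (push 7): stack=[7] mem=[0,0,0,0]
After op 2 (push 7): stack=[7,7] mem=[0,0,0,0]
After op 3 (RCL M3): stack=[7,7,0] mem=[0,0,0,0]
After op 4 (STO M0): stack=[7,7] mem=[0,0,0,0]
After op 5 (RCL M0): stack=[7,7,0] mem=[0,0,0,0]
After op 6 (-): stack=[7,7] mem=[0,0,0,0]
After op 7 (dup): stack=[7,7,7] mem=[0,0,0,0]
After op 8 (*): stack=[7,49] mem=[0,0,0,0]
After op 9 (+): stack=[56] mem=[0,0,0,0]
After op 10 (push 8): stack=[56,8] mem=[0,0,0,0]
After op 11 (*): stack=[448] mem=[0,0,0,0]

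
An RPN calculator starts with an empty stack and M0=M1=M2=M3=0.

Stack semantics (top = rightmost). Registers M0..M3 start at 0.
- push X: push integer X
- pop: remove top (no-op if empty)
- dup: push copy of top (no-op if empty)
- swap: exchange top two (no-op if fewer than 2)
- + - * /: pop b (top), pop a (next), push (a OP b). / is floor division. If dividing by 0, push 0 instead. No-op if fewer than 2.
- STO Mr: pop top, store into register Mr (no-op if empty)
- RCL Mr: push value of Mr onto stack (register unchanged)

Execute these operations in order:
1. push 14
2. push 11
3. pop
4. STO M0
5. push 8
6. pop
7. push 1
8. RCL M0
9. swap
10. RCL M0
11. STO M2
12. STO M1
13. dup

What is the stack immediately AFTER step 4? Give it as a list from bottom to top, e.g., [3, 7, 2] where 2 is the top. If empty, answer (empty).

After op 1 (push 14): stack=[14] mem=[0,0,0,0]
After op 2 (push 11): stack=[14,11] mem=[0,0,0,0]
After op 3 (pop): stack=[14] mem=[0,0,0,0]
After op 4 (STO M0): stack=[empty] mem=[14,0,0,0]

(empty)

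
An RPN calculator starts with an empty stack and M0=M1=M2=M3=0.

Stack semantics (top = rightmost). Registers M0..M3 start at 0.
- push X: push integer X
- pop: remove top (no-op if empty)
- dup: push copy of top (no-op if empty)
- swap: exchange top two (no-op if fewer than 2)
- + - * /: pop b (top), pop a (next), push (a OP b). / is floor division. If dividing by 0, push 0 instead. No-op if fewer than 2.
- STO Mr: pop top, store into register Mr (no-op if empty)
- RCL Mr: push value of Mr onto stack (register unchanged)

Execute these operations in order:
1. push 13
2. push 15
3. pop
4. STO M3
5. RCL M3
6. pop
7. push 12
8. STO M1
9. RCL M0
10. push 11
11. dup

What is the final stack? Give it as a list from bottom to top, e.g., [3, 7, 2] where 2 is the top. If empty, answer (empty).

After op 1 (push 13): stack=[13] mem=[0,0,0,0]
After op 2 (push 15): stack=[13,15] mem=[0,0,0,0]
After op 3 (pop): stack=[13] mem=[0,0,0,0]
After op 4 (STO M3): stack=[empty] mem=[0,0,0,13]
After op 5 (RCL M3): stack=[13] mem=[0,0,0,13]
After op 6 (pop): stack=[empty] mem=[0,0,0,13]
After op 7 (push 12): stack=[12] mem=[0,0,0,13]
After op 8 (STO M1): stack=[empty] mem=[0,12,0,13]
After op 9 (RCL M0): stack=[0] mem=[0,12,0,13]
After op 10 (push 11): stack=[0,11] mem=[0,12,0,13]
After op 11 (dup): stack=[0,11,11] mem=[0,12,0,13]

Answer: [0, 11, 11]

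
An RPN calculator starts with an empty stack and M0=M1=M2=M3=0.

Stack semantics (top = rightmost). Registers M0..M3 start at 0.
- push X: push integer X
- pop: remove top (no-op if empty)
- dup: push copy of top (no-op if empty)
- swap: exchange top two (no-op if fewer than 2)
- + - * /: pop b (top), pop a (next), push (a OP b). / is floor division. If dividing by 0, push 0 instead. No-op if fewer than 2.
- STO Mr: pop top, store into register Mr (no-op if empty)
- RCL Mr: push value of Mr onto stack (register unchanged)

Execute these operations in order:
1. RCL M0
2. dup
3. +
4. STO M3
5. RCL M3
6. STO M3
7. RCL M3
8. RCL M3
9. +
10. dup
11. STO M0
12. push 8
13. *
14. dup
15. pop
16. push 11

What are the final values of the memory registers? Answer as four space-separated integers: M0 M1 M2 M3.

Answer: 0 0 0 0

Derivation:
After op 1 (RCL M0): stack=[0] mem=[0,0,0,0]
After op 2 (dup): stack=[0,0] mem=[0,0,0,0]
After op 3 (+): stack=[0] mem=[0,0,0,0]
After op 4 (STO M3): stack=[empty] mem=[0,0,0,0]
After op 5 (RCL M3): stack=[0] mem=[0,0,0,0]
After op 6 (STO M3): stack=[empty] mem=[0,0,0,0]
After op 7 (RCL M3): stack=[0] mem=[0,0,0,0]
After op 8 (RCL M3): stack=[0,0] mem=[0,0,0,0]
After op 9 (+): stack=[0] mem=[0,0,0,0]
After op 10 (dup): stack=[0,0] mem=[0,0,0,0]
After op 11 (STO M0): stack=[0] mem=[0,0,0,0]
After op 12 (push 8): stack=[0,8] mem=[0,0,0,0]
After op 13 (*): stack=[0] mem=[0,0,0,0]
After op 14 (dup): stack=[0,0] mem=[0,0,0,0]
After op 15 (pop): stack=[0] mem=[0,0,0,0]
After op 16 (push 11): stack=[0,11] mem=[0,0,0,0]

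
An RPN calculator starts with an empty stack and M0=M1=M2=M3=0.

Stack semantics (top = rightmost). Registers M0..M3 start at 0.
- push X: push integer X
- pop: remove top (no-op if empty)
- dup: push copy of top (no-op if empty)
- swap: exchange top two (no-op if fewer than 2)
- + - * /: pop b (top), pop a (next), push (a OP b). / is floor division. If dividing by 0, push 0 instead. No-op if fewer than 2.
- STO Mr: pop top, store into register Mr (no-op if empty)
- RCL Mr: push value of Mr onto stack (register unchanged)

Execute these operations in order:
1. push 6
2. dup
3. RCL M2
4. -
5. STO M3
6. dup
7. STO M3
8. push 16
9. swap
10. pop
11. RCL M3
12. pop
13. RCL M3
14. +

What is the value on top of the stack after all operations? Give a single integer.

After op 1 (push 6): stack=[6] mem=[0,0,0,0]
After op 2 (dup): stack=[6,6] mem=[0,0,0,0]
After op 3 (RCL M2): stack=[6,6,0] mem=[0,0,0,0]
After op 4 (-): stack=[6,6] mem=[0,0,0,0]
After op 5 (STO M3): stack=[6] mem=[0,0,0,6]
After op 6 (dup): stack=[6,6] mem=[0,0,0,6]
After op 7 (STO M3): stack=[6] mem=[0,0,0,6]
After op 8 (push 16): stack=[6,16] mem=[0,0,0,6]
After op 9 (swap): stack=[16,6] mem=[0,0,0,6]
After op 10 (pop): stack=[16] mem=[0,0,0,6]
After op 11 (RCL M3): stack=[16,6] mem=[0,0,0,6]
After op 12 (pop): stack=[16] mem=[0,0,0,6]
After op 13 (RCL M3): stack=[16,6] mem=[0,0,0,6]
After op 14 (+): stack=[22] mem=[0,0,0,6]

Answer: 22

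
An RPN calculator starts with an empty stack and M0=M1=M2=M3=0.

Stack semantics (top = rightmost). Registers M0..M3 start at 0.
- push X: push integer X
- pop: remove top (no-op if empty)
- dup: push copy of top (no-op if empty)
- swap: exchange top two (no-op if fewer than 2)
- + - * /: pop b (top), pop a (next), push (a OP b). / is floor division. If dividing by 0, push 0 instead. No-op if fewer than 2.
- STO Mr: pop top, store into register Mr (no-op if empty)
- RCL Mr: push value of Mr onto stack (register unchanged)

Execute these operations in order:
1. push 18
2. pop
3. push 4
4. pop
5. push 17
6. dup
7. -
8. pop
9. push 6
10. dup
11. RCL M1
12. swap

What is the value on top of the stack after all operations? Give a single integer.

After op 1 (push 18): stack=[18] mem=[0,0,0,0]
After op 2 (pop): stack=[empty] mem=[0,0,0,0]
After op 3 (push 4): stack=[4] mem=[0,0,0,0]
After op 4 (pop): stack=[empty] mem=[0,0,0,0]
After op 5 (push 17): stack=[17] mem=[0,0,0,0]
After op 6 (dup): stack=[17,17] mem=[0,0,0,0]
After op 7 (-): stack=[0] mem=[0,0,0,0]
After op 8 (pop): stack=[empty] mem=[0,0,0,0]
After op 9 (push 6): stack=[6] mem=[0,0,0,0]
After op 10 (dup): stack=[6,6] mem=[0,0,0,0]
After op 11 (RCL M1): stack=[6,6,0] mem=[0,0,0,0]
After op 12 (swap): stack=[6,0,6] mem=[0,0,0,0]

Answer: 6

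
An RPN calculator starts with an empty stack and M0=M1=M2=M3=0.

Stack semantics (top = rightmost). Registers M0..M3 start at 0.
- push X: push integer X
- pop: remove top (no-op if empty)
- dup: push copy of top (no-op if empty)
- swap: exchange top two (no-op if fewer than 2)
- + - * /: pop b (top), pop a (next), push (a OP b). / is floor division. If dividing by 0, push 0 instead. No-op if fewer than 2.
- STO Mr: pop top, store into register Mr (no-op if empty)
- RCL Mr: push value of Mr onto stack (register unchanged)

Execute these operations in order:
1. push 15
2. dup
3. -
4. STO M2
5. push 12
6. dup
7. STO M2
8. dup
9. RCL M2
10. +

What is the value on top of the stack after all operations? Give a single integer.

After op 1 (push 15): stack=[15] mem=[0,0,0,0]
After op 2 (dup): stack=[15,15] mem=[0,0,0,0]
After op 3 (-): stack=[0] mem=[0,0,0,0]
After op 4 (STO M2): stack=[empty] mem=[0,0,0,0]
After op 5 (push 12): stack=[12] mem=[0,0,0,0]
After op 6 (dup): stack=[12,12] mem=[0,0,0,0]
After op 7 (STO M2): stack=[12] mem=[0,0,12,0]
After op 8 (dup): stack=[12,12] mem=[0,0,12,0]
After op 9 (RCL M2): stack=[12,12,12] mem=[0,0,12,0]
After op 10 (+): stack=[12,24] mem=[0,0,12,0]

Answer: 24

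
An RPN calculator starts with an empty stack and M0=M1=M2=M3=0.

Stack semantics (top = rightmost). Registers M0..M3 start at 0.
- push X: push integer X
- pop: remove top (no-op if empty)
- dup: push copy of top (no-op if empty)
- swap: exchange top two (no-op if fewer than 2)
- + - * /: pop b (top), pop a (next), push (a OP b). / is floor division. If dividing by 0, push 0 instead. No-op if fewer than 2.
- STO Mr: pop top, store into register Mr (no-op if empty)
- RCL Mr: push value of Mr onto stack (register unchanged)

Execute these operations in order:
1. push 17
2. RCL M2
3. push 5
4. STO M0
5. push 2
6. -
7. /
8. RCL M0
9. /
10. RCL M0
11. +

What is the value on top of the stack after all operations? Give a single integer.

Answer: 3

Derivation:
After op 1 (push 17): stack=[17] mem=[0,0,0,0]
After op 2 (RCL M2): stack=[17,0] mem=[0,0,0,0]
After op 3 (push 5): stack=[17,0,5] mem=[0,0,0,0]
After op 4 (STO M0): stack=[17,0] mem=[5,0,0,0]
After op 5 (push 2): stack=[17,0,2] mem=[5,0,0,0]
After op 6 (-): stack=[17,-2] mem=[5,0,0,0]
After op 7 (/): stack=[-9] mem=[5,0,0,0]
After op 8 (RCL M0): stack=[-9,5] mem=[5,0,0,0]
After op 9 (/): stack=[-2] mem=[5,0,0,0]
After op 10 (RCL M0): stack=[-2,5] mem=[5,0,0,0]
After op 11 (+): stack=[3] mem=[5,0,0,0]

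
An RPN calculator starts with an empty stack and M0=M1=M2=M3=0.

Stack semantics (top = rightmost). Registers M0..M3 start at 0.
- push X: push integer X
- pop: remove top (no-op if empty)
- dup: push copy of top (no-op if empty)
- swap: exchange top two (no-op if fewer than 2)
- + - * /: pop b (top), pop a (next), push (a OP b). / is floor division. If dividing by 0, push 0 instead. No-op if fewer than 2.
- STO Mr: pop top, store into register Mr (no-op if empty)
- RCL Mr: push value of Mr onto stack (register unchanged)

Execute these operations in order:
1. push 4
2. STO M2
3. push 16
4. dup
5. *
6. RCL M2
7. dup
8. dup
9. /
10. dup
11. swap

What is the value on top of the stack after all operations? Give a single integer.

Answer: 1

Derivation:
After op 1 (push 4): stack=[4] mem=[0,0,0,0]
After op 2 (STO M2): stack=[empty] mem=[0,0,4,0]
After op 3 (push 16): stack=[16] mem=[0,0,4,0]
After op 4 (dup): stack=[16,16] mem=[0,0,4,0]
After op 5 (*): stack=[256] mem=[0,0,4,0]
After op 6 (RCL M2): stack=[256,4] mem=[0,0,4,0]
After op 7 (dup): stack=[256,4,4] mem=[0,0,4,0]
After op 8 (dup): stack=[256,4,4,4] mem=[0,0,4,0]
After op 9 (/): stack=[256,4,1] mem=[0,0,4,0]
After op 10 (dup): stack=[256,4,1,1] mem=[0,0,4,0]
After op 11 (swap): stack=[256,4,1,1] mem=[0,0,4,0]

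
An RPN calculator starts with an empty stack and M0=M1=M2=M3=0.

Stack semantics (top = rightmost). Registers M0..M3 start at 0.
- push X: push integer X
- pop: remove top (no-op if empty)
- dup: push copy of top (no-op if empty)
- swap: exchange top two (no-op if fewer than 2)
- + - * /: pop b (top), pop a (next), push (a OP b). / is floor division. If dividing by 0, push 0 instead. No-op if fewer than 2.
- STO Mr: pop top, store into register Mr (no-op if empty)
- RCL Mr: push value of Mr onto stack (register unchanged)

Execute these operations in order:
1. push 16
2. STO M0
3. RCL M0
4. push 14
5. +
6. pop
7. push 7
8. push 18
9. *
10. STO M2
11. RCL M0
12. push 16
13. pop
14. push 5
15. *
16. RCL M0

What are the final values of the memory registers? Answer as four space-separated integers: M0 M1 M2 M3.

After op 1 (push 16): stack=[16] mem=[0,0,0,0]
After op 2 (STO M0): stack=[empty] mem=[16,0,0,0]
After op 3 (RCL M0): stack=[16] mem=[16,0,0,0]
After op 4 (push 14): stack=[16,14] mem=[16,0,0,0]
After op 5 (+): stack=[30] mem=[16,0,0,0]
After op 6 (pop): stack=[empty] mem=[16,0,0,0]
After op 7 (push 7): stack=[7] mem=[16,0,0,0]
After op 8 (push 18): stack=[7,18] mem=[16,0,0,0]
After op 9 (*): stack=[126] mem=[16,0,0,0]
After op 10 (STO M2): stack=[empty] mem=[16,0,126,0]
After op 11 (RCL M0): stack=[16] mem=[16,0,126,0]
After op 12 (push 16): stack=[16,16] mem=[16,0,126,0]
After op 13 (pop): stack=[16] mem=[16,0,126,0]
After op 14 (push 5): stack=[16,5] mem=[16,0,126,0]
After op 15 (*): stack=[80] mem=[16,0,126,0]
After op 16 (RCL M0): stack=[80,16] mem=[16,0,126,0]

Answer: 16 0 126 0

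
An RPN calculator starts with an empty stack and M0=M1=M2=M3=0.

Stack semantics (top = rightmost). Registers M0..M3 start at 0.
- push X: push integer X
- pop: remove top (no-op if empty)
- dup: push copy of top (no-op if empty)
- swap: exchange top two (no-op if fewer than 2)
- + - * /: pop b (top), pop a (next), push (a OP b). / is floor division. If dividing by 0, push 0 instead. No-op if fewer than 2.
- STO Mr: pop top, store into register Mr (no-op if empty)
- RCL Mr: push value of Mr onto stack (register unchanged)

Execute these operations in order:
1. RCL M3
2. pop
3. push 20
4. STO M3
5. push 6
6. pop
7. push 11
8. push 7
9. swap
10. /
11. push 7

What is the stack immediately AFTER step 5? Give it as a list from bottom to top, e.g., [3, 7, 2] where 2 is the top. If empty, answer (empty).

After op 1 (RCL M3): stack=[0] mem=[0,0,0,0]
After op 2 (pop): stack=[empty] mem=[0,0,0,0]
After op 3 (push 20): stack=[20] mem=[0,0,0,0]
After op 4 (STO M3): stack=[empty] mem=[0,0,0,20]
After op 5 (push 6): stack=[6] mem=[0,0,0,20]

[6]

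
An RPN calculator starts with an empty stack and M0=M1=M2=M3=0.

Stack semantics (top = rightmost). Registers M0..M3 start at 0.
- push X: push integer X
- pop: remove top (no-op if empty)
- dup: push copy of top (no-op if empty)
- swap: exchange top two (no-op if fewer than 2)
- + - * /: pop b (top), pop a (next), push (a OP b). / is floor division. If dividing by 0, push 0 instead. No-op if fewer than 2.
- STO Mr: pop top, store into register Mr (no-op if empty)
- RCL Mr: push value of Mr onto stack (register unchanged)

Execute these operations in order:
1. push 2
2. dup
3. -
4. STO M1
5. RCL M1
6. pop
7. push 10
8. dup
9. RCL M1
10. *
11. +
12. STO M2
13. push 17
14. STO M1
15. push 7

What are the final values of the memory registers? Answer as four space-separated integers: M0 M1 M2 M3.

After op 1 (push 2): stack=[2] mem=[0,0,0,0]
After op 2 (dup): stack=[2,2] mem=[0,0,0,0]
After op 3 (-): stack=[0] mem=[0,0,0,0]
After op 4 (STO M1): stack=[empty] mem=[0,0,0,0]
After op 5 (RCL M1): stack=[0] mem=[0,0,0,0]
After op 6 (pop): stack=[empty] mem=[0,0,0,0]
After op 7 (push 10): stack=[10] mem=[0,0,0,0]
After op 8 (dup): stack=[10,10] mem=[0,0,0,0]
After op 9 (RCL M1): stack=[10,10,0] mem=[0,0,0,0]
After op 10 (*): stack=[10,0] mem=[0,0,0,0]
After op 11 (+): stack=[10] mem=[0,0,0,0]
After op 12 (STO M2): stack=[empty] mem=[0,0,10,0]
After op 13 (push 17): stack=[17] mem=[0,0,10,0]
After op 14 (STO M1): stack=[empty] mem=[0,17,10,0]
After op 15 (push 7): stack=[7] mem=[0,17,10,0]

Answer: 0 17 10 0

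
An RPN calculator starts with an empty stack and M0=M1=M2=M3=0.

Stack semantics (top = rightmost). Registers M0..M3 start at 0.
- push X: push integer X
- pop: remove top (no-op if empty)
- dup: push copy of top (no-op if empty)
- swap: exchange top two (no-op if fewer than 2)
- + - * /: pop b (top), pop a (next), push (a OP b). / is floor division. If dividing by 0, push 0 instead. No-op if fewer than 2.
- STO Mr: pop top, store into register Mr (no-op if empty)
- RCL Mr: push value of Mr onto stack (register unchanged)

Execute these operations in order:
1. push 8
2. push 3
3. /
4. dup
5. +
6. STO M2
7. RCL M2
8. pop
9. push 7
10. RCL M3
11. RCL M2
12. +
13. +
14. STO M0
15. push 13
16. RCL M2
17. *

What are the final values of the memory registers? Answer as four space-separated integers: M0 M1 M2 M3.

After op 1 (push 8): stack=[8] mem=[0,0,0,0]
After op 2 (push 3): stack=[8,3] mem=[0,0,0,0]
After op 3 (/): stack=[2] mem=[0,0,0,0]
After op 4 (dup): stack=[2,2] mem=[0,0,0,0]
After op 5 (+): stack=[4] mem=[0,0,0,0]
After op 6 (STO M2): stack=[empty] mem=[0,0,4,0]
After op 7 (RCL M2): stack=[4] mem=[0,0,4,0]
After op 8 (pop): stack=[empty] mem=[0,0,4,0]
After op 9 (push 7): stack=[7] mem=[0,0,4,0]
After op 10 (RCL M3): stack=[7,0] mem=[0,0,4,0]
After op 11 (RCL M2): stack=[7,0,4] mem=[0,0,4,0]
After op 12 (+): stack=[7,4] mem=[0,0,4,0]
After op 13 (+): stack=[11] mem=[0,0,4,0]
After op 14 (STO M0): stack=[empty] mem=[11,0,4,0]
After op 15 (push 13): stack=[13] mem=[11,0,4,0]
After op 16 (RCL M2): stack=[13,4] mem=[11,0,4,0]
After op 17 (*): stack=[52] mem=[11,0,4,0]

Answer: 11 0 4 0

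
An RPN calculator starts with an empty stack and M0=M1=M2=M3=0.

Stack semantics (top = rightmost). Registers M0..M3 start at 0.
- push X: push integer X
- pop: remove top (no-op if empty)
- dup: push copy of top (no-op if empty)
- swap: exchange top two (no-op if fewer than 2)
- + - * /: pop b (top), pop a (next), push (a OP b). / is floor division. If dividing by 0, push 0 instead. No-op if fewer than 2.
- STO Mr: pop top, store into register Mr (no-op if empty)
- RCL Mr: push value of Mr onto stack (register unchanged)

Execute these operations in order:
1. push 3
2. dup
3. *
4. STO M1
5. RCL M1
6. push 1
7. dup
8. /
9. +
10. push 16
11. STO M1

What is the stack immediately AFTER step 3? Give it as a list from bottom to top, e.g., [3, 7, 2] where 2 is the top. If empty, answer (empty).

After op 1 (push 3): stack=[3] mem=[0,0,0,0]
After op 2 (dup): stack=[3,3] mem=[0,0,0,0]
After op 3 (*): stack=[9] mem=[0,0,0,0]

[9]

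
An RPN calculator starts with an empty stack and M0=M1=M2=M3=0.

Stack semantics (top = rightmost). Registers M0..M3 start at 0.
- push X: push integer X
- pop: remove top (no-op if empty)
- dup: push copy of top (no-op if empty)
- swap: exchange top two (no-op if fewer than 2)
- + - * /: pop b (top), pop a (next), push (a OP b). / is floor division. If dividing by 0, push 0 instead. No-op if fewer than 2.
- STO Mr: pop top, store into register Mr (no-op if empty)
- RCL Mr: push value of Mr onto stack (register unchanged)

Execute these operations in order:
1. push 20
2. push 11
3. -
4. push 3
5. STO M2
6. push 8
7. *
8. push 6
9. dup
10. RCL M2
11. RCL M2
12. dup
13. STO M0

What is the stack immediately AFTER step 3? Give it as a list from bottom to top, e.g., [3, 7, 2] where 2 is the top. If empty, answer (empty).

After op 1 (push 20): stack=[20] mem=[0,0,0,0]
After op 2 (push 11): stack=[20,11] mem=[0,0,0,0]
After op 3 (-): stack=[9] mem=[0,0,0,0]

[9]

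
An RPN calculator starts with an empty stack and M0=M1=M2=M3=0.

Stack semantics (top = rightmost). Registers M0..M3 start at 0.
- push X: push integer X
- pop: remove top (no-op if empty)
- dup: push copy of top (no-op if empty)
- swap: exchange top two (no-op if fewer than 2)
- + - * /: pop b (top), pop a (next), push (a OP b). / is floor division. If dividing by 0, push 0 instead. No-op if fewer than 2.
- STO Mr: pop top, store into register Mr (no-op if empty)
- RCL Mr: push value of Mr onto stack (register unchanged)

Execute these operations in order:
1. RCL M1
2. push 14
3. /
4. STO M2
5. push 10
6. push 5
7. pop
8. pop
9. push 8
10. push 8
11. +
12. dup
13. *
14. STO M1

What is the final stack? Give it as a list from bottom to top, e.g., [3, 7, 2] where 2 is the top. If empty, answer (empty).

Answer: (empty)

Derivation:
After op 1 (RCL M1): stack=[0] mem=[0,0,0,0]
After op 2 (push 14): stack=[0,14] mem=[0,0,0,0]
After op 3 (/): stack=[0] mem=[0,0,0,0]
After op 4 (STO M2): stack=[empty] mem=[0,0,0,0]
After op 5 (push 10): stack=[10] mem=[0,0,0,0]
After op 6 (push 5): stack=[10,5] mem=[0,0,0,0]
After op 7 (pop): stack=[10] mem=[0,0,0,0]
After op 8 (pop): stack=[empty] mem=[0,0,0,0]
After op 9 (push 8): stack=[8] mem=[0,0,0,0]
After op 10 (push 8): stack=[8,8] mem=[0,0,0,0]
After op 11 (+): stack=[16] mem=[0,0,0,0]
After op 12 (dup): stack=[16,16] mem=[0,0,0,0]
After op 13 (*): stack=[256] mem=[0,0,0,0]
After op 14 (STO M1): stack=[empty] mem=[0,256,0,0]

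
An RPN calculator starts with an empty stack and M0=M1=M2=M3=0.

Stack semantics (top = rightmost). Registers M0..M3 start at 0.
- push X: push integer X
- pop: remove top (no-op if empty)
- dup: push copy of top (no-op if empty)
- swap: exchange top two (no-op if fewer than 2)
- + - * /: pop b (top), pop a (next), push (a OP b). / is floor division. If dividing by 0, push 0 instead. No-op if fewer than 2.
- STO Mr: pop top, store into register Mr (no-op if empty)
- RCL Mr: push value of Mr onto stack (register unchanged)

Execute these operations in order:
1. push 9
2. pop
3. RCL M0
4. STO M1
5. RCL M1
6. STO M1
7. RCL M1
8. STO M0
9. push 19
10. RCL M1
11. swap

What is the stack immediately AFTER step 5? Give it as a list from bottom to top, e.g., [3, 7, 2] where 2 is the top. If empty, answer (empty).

After op 1 (push 9): stack=[9] mem=[0,0,0,0]
After op 2 (pop): stack=[empty] mem=[0,0,0,0]
After op 3 (RCL M0): stack=[0] mem=[0,0,0,0]
After op 4 (STO M1): stack=[empty] mem=[0,0,0,0]
After op 5 (RCL M1): stack=[0] mem=[0,0,0,0]

[0]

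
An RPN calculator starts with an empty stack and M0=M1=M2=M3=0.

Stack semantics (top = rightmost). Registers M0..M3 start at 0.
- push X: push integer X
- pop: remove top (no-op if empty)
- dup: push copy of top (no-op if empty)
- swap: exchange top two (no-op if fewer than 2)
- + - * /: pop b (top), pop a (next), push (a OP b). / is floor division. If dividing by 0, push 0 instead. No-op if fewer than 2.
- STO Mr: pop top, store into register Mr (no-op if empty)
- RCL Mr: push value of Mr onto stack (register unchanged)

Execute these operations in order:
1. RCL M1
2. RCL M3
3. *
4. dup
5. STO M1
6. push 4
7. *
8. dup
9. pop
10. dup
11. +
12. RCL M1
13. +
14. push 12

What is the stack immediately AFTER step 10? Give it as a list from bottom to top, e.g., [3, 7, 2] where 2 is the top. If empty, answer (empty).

After op 1 (RCL M1): stack=[0] mem=[0,0,0,0]
After op 2 (RCL M3): stack=[0,0] mem=[0,0,0,0]
After op 3 (*): stack=[0] mem=[0,0,0,0]
After op 4 (dup): stack=[0,0] mem=[0,0,0,0]
After op 5 (STO M1): stack=[0] mem=[0,0,0,0]
After op 6 (push 4): stack=[0,4] mem=[0,0,0,0]
After op 7 (*): stack=[0] mem=[0,0,0,0]
After op 8 (dup): stack=[0,0] mem=[0,0,0,0]
After op 9 (pop): stack=[0] mem=[0,0,0,0]
After op 10 (dup): stack=[0,0] mem=[0,0,0,0]

[0, 0]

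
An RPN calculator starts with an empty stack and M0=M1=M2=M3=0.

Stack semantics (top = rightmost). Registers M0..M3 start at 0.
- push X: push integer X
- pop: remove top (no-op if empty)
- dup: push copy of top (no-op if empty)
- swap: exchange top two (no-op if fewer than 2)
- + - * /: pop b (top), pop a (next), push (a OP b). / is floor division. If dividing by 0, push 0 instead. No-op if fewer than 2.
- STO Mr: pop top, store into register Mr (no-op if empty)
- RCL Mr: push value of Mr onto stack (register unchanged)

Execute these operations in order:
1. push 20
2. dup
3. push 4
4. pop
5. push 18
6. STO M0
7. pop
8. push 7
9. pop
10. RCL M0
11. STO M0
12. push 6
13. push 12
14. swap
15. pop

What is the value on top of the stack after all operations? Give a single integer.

Answer: 12

Derivation:
After op 1 (push 20): stack=[20] mem=[0,0,0,0]
After op 2 (dup): stack=[20,20] mem=[0,0,0,0]
After op 3 (push 4): stack=[20,20,4] mem=[0,0,0,0]
After op 4 (pop): stack=[20,20] mem=[0,0,0,0]
After op 5 (push 18): stack=[20,20,18] mem=[0,0,0,0]
After op 6 (STO M0): stack=[20,20] mem=[18,0,0,0]
After op 7 (pop): stack=[20] mem=[18,0,0,0]
After op 8 (push 7): stack=[20,7] mem=[18,0,0,0]
After op 9 (pop): stack=[20] mem=[18,0,0,0]
After op 10 (RCL M0): stack=[20,18] mem=[18,0,0,0]
After op 11 (STO M0): stack=[20] mem=[18,0,0,0]
After op 12 (push 6): stack=[20,6] mem=[18,0,0,0]
After op 13 (push 12): stack=[20,6,12] mem=[18,0,0,0]
After op 14 (swap): stack=[20,12,6] mem=[18,0,0,0]
After op 15 (pop): stack=[20,12] mem=[18,0,0,0]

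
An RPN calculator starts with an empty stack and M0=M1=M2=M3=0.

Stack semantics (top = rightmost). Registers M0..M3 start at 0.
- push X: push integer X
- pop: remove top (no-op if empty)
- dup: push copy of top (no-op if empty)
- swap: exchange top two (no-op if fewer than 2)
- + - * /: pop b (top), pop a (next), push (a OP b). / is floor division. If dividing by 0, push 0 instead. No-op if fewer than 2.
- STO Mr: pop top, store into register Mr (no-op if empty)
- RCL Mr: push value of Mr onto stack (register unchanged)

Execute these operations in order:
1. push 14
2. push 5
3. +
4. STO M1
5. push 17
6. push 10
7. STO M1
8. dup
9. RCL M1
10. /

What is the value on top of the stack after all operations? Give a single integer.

Answer: 1

Derivation:
After op 1 (push 14): stack=[14] mem=[0,0,0,0]
After op 2 (push 5): stack=[14,5] mem=[0,0,0,0]
After op 3 (+): stack=[19] mem=[0,0,0,0]
After op 4 (STO M1): stack=[empty] mem=[0,19,0,0]
After op 5 (push 17): stack=[17] mem=[0,19,0,0]
After op 6 (push 10): stack=[17,10] mem=[0,19,0,0]
After op 7 (STO M1): stack=[17] mem=[0,10,0,0]
After op 8 (dup): stack=[17,17] mem=[0,10,0,0]
After op 9 (RCL M1): stack=[17,17,10] mem=[0,10,0,0]
After op 10 (/): stack=[17,1] mem=[0,10,0,0]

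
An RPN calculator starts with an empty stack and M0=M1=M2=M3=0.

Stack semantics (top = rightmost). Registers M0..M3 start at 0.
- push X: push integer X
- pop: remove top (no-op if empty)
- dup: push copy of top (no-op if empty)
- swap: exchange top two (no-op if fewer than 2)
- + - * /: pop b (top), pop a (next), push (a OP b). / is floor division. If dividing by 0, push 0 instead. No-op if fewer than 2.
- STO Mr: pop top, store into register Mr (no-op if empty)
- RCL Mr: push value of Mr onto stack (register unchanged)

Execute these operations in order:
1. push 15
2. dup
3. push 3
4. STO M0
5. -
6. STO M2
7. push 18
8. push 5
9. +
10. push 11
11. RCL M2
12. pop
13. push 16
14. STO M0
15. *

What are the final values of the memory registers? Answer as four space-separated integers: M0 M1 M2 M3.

Answer: 16 0 0 0

Derivation:
After op 1 (push 15): stack=[15] mem=[0,0,0,0]
After op 2 (dup): stack=[15,15] mem=[0,0,0,0]
After op 3 (push 3): stack=[15,15,3] mem=[0,0,0,0]
After op 4 (STO M0): stack=[15,15] mem=[3,0,0,0]
After op 5 (-): stack=[0] mem=[3,0,0,0]
After op 6 (STO M2): stack=[empty] mem=[3,0,0,0]
After op 7 (push 18): stack=[18] mem=[3,0,0,0]
After op 8 (push 5): stack=[18,5] mem=[3,0,0,0]
After op 9 (+): stack=[23] mem=[3,0,0,0]
After op 10 (push 11): stack=[23,11] mem=[3,0,0,0]
After op 11 (RCL M2): stack=[23,11,0] mem=[3,0,0,0]
After op 12 (pop): stack=[23,11] mem=[3,0,0,0]
After op 13 (push 16): stack=[23,11,16] mem=[3,0,0,0]
After op 14 (STO M0): stack=[23,11] mem=[16,0,0,0]
After op 15 (*): stack=[253] mem=[16,0,0,0]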